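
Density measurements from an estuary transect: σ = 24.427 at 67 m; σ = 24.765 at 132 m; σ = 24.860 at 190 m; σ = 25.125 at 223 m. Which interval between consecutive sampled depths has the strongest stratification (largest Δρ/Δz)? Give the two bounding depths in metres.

Compute the density gradient over each adjacent pair:
  67–132 m: Δρ/Δz = 0.338/65 = 5.2 × 10⁻³ kg m⁻⁴
  132–190 m: Δρ/Δz = 0.095/58 = 1.6 × 10⁻³ kg m⁻⁴
  190–223 m: Δρ/Δz = 0.265/33 = 8.0 × 10⁻³ kg m⁻⁴
The largest gradient is in the 190–223 m interval — the pycnocline.

190–223 m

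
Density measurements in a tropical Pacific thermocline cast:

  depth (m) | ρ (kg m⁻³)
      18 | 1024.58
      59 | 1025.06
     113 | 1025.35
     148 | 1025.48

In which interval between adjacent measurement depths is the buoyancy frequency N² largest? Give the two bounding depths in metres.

Compute the density gradient over each adjacent pair:
  18–59 m: Δρ/Δz = 0.48/41 = 0.012 kg m⁻⁴
  59–113 m: Δρ/Δz = 0.29/54 = 5.4 × 10⁻³ kg m⁻⁴
  113–148 m: Δρ/Δz = 0.13/35 = 3.7 × 10⁻³ kg m⁻⁴
The largest gradient is in the 18–59 m interval — the pycnocline.

18–59 m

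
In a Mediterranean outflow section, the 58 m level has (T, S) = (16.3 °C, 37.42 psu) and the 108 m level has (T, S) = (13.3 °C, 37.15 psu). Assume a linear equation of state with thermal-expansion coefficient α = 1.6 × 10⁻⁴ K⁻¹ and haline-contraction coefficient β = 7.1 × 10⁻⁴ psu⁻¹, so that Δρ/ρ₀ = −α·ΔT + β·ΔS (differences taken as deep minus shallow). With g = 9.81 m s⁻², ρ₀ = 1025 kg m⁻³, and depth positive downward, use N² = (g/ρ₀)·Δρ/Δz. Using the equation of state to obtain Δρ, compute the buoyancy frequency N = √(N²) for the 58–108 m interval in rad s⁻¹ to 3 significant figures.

7.52 × 10⁻³ rad s⁻¹

ΔT = -3.0 K, ΔS = -0.27 psu (deep − shallow).
Δρ/ρ₀ = −αΔT + βΔS = 4.80 × 10⁻⁴ − 1.917 × 10⁻⁴ = 2.883 × 10⁻⁴, so Δρ ≈ 0.2955 kg m⁻³.
N² = (g/ρ₀)·Δρ/Δz = g·(Δρ/ρ₀)/Δz = 9.81 × 2.883 × 10⁻⁴ / 50 = 5.6564 × 10⁻⁵ s⁻².
N = √(5.6564 × 10⁻⁵) = 7.5209 × 10⁻³ rad s⁻¹ ≈ 7.52 × 10⁻³ rad s⁻¹.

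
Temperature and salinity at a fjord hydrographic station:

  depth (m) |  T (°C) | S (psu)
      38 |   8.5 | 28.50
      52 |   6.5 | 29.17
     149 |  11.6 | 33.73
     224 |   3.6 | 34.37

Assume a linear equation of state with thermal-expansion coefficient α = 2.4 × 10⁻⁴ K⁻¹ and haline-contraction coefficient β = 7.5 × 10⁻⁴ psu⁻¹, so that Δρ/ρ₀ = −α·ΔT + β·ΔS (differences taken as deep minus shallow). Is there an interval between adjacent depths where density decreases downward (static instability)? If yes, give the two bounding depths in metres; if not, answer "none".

Evaluate Δρ/ρ₀ = −αΔT + βΔS across each adjacent pair:
  38–52 m: −αΔT+βΔS = −(2.4 × 10⁻⁴)(-2.0)+(7.5 × 10⁻⁴)(+0.67) = 9.8 × 10⁻⁴ → stable
  52–149 m: −αΔT+βΔS = −(2.4 × 10⁻⁴)(+5.1)+(7.5 × 10⁻⁴)(+4.56) = 2.2 × 10⁻³ → stable
  149–224 m: −αΔT+βΔS = −(2.4 × 10⁻⁴)(-8.0)+(7.5 × 10⁻⁴)(+0.64) = 2.4 × 10⁻³ → stable
Every interval has Δρ > 0: the column is stably stratified throughout.

none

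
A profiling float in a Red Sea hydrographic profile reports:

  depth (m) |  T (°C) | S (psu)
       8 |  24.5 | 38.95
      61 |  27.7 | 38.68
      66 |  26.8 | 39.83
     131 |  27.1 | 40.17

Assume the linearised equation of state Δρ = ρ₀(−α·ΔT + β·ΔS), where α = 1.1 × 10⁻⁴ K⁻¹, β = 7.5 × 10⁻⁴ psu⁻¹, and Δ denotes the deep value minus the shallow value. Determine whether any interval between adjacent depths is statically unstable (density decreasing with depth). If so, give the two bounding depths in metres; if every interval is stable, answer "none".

8–61 m

Evaluate Δρ/ρ₀ = −αΔT + βΔS across each adjacent pair:
  8–61 m: −αΔT+βΔS = −(1.1 × 10⁻⁴)(+3.2)+(7.5 × 10⁻⁴)(-0.27) = -5.5 × 10⁻⁴ → UNSTABLE
  61–66 m: −αΔT+βΔS = −(1.1 × 10⁻⁴)(-0.9)+(7.5 × 10⁻⁴)(+1.15) = 9.6 × 10⁻⁴ → stable
  66–131 m: −αΔT+βΔS = −(1.1 × 10⁻⁴)(+0.3)+(7.5 × 10⁻⁴)(+0.34) = 2.2 × 10⁻⁴ → stable
The 8–61 m interval has Δρ < 0: lighter water underlies denser water.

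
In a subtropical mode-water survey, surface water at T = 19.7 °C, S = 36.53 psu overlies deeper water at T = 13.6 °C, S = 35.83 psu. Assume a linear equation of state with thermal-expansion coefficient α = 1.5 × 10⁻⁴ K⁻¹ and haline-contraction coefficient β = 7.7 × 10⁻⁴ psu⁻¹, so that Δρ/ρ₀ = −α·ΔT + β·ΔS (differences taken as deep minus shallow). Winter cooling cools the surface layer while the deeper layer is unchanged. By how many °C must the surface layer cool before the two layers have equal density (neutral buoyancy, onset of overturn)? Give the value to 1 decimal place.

2.5 °C

Neutral buoyancy requires Δρ = 0, i.e. −α(T_deep − T_surf′) + β(S_deep − S_surf) = 0.
T_surf′ = T_deep − (β/α)·ΔS = 13.6 − (7.7 × 10⁻⁴/1.5 × 10⁻⁴)·(-0.70) = 17.193 °C.
Cooling required: 19.7 − (17.193) = 2.507 °C.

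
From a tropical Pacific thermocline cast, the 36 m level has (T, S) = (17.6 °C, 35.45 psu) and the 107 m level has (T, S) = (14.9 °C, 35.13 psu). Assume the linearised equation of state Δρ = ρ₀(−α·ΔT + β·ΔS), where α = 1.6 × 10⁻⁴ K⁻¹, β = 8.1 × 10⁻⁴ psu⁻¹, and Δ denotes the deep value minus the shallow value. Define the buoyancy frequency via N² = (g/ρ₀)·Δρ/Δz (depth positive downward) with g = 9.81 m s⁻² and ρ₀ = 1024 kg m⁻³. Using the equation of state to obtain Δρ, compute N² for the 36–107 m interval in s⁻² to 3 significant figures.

2.39 × 10⁻⁵ s⁻²

ΔT = -2.7 K, ΔS = -0.32 psu (deep − shallow).
Δρ/ρ₀ = −αΔT + βΔS = 4.32 × 10⁻⁴ − 2.592 × 10⁻⁴ = 1.728 × 10⁻⁴, so Δρ ≈ 0.1769 kg m⁻³.
N² = (g/ρ₀)·Δρ/Δz = g·(Δρ/ρ₀)/Δz = 9.81 × 1.728 × 10⁻⁴ / 71 = 2.3876 × 10⁻⁵ s⁻² ≈ 2.39 × 10⁻⁵ s⁻².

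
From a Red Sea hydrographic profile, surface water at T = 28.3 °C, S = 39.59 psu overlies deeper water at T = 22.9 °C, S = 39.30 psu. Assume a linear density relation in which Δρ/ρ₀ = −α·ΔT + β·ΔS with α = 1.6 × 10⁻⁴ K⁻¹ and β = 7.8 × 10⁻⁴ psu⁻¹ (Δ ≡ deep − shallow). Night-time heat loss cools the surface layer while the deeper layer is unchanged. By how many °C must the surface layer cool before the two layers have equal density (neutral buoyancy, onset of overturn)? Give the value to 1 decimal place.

Neutral buoyancy requires Δρ = 0, i.e. −α(T_deep − T_surf′) + β(S_deep − S_surf) = 0.
T_surf′ = T_deep − (β/α)·ΔS = 22.9 − (7.8 × 10⁻⁴/1.6 × 10⁻⁴)·(-0.29) = 24.314 °C.
Cooling required: 28.3 − (24.314) = 3.986 °C.

4.0 °C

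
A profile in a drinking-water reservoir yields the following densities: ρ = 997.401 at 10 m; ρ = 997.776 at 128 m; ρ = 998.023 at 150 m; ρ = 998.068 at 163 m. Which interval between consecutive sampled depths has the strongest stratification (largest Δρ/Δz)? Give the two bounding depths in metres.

Compute the density gradient over each adjacent pair:
  10–128 m: Δρ/Δz = 0.375/118 = 3.2 × 10⁻³ kg m⁻⁴
  128–150 m: Δρ/Δz = 0.247/22 = 0.011 kg m⁻⁴
  150–163 m: Δρ/Δz = 0.045/13 = 3.5 × 10⁻³ kg m⁻⁴
The largest gradient is in the 128–150 m interval — the pycnocline.

128–150 m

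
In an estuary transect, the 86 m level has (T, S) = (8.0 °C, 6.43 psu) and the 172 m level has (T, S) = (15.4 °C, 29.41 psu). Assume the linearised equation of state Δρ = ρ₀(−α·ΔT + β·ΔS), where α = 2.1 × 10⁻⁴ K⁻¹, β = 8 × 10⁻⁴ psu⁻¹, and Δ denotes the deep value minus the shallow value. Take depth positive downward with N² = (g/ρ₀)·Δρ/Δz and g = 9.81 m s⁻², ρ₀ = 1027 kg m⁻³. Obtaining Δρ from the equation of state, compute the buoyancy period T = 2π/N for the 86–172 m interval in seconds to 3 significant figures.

143 s

ΔT = +7.4 K, ΔS = +22.98 psu (deep − shallow).
Δρ/ρ₀ = −αΔT + βΔS = -1.554 × 10⁻³ + 0.018384 = 0.01683, so Δρ ≈ 17.28 kg m⁻³.
N² = (g/ρ₀)·Δρ/Δz = g·(Δρ/ρ₀)/Δz = 9.81 × 0.01683 / 86 = 1.9198 × 10⁻³ s⁻².
N = √(1.9198 × 10⁻³) = 0.043816 rad s⁻¹ → T = 2π/N = 143.40 s ≈ 143 s.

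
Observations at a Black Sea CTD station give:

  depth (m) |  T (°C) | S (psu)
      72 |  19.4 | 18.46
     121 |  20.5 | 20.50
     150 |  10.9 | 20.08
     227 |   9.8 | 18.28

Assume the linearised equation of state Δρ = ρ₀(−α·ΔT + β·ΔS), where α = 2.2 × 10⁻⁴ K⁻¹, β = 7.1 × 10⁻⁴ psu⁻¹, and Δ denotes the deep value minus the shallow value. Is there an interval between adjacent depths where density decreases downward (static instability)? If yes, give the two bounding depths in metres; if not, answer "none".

Evaluate Δρ/ρ₀ = −αΔT + βΔS across each adjacent pair:
  72–121 m: −αΔT+βΔS = −(2.2 × 10⁻⁴)(+1.1)+(7.1 × 10⁻⁴)(+2.04) = 1.2 × 10⁻³ → stable
  121–150 m: −αΔT+βΔS = −(2.2 × 10⁻⁴)(-9.6)+(7.1 × 10⁻⁴)(-0.42) = 1.8 × 10⁻³ → stable
  150–227 m: −αΔT+βΔS = −(2.2 × 10⁻⁴)(-1.1)+(7.1 × 10⁻⁴)(-1.80) = -1.0 × 10⁻³ → UNSTABLE
The 150–227 m interval has Δρ < 0: lighter water underlies denser water.

150–227 m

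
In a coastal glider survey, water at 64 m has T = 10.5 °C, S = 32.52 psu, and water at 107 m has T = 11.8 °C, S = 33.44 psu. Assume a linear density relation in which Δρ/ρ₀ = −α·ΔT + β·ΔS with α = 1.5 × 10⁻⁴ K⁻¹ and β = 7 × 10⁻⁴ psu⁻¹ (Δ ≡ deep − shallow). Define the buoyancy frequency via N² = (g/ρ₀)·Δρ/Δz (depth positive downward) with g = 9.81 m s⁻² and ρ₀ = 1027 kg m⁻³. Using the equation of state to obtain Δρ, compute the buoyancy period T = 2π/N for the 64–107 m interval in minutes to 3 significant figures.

10.3 min

ΔT = +1.3 K, ΔS = +0.92 psu (deep − shallow).
Δρ/ρ₀ = −αΔT + βΔS = -1.95 × 10⁻⁴ + 6.44 × 10⁻⁴ = 4.49 × 10⁻⁴, so Δρ ≈ 0.4611 kg m⁻³.
N² = (g/ρ₀)·Δρ/Δz = g·(Δρ/ρ₀)/Δz = 9.81 × 4.49 × 10⁻⁴ / 43 = 1.0243 × 10⁻⁴ s⁻².
N = √(1.0243 × 10⁻⁴) = 0.010121 rad s⁻¹ → T = 2π/N = 620.81 s = 10.347 min ≈ 10.3 min.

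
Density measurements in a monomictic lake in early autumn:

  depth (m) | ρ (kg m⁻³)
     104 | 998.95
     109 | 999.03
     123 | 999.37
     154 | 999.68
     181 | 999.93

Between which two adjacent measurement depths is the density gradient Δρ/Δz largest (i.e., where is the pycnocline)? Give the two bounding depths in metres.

109–123 m

Compute the density gradient over each adjacent pair:
  104–109 m: Δρ/Δz = 0.08/5 = 0.016 kg m⁻⁴
  109–123 m: Δρ/Δz = 0.34/14 = 0.024 kg m⁻⁴
  123–154 m: Δρ/Δz = 0.31/31 = 0.010 kg m⁻⁴
  154–181 m: Δρ/Δz = 0.25/27 = 9.3 × 10⁻³ kg m⁻⁴
The largest gradient is in the 109–123 m interval — the pycnocline.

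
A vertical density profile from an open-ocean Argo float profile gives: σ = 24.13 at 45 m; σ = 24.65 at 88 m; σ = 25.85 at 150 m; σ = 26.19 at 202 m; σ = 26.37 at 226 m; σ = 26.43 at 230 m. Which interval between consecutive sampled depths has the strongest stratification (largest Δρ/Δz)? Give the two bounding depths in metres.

88–150 m

Compute the density gradient over each adjacent pair:
  45–88 m: Δρ/Δz = 0.52/43 = 0.012 kg m⁻⁴
  88–150 m: Δρ/Δz = 1.20/62 = 0.019 kg m⁻⁴
  150–202 m: Δρ/Δz = 0.34/52 = 6.5 × 10⁻³ kg m⁻⁴
  202–226 m: Δρ/Δz = 0.18/24 = 7.5 × 10⁻³ kg m⁻⁴
  226–230 m: Δρ/Δz = 0.06/4 = 0.015 kg m⁻⁴
The largest gradient is in the 88–150 m interval — the pycnocline.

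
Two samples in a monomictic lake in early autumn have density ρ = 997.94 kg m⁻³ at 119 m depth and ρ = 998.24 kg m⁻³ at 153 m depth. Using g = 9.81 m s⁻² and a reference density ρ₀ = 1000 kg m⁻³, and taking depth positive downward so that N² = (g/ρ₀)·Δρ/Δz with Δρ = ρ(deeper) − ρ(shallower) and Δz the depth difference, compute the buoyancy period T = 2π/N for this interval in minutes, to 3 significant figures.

Δρ = 998.24 − 997.94 = 0.30 kg m⁻³ over Δz = 153 − 119 = 34 m.
N² = (9.81/1000) × (0.30/34) = 8.6559 × 10⁻⁵ s⁻².
N = √(8.6559 × 10⁻⁵) = 9.3037 × 10⁻³ rad s⁻¹, so T = 2π/N = 675.34 s = 11.256 min ≈ 11.3 min.
A positive N² confirms static stability across the interval.

11.3 min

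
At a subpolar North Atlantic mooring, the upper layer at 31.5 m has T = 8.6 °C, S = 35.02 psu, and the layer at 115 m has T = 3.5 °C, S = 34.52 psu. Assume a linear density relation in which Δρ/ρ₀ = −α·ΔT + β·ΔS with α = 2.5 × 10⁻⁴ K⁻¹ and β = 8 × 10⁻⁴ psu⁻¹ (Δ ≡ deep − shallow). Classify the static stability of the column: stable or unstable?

ΔT = 3.5 − 8.6 = -5.1 K and ΔS = 34.52 − 35.02 = -0.50 psu (deep − shallow).
−αΔT = 1.275 × 10⁻³; βΔS = -4.00 × 10⁻⁴; sum Δρ/ρ₀ = 8.75 × 10⁻⁴.
Δρ/ρ₀ > 0, so Δρ > 0: deeper water is denser → statically stable.

stable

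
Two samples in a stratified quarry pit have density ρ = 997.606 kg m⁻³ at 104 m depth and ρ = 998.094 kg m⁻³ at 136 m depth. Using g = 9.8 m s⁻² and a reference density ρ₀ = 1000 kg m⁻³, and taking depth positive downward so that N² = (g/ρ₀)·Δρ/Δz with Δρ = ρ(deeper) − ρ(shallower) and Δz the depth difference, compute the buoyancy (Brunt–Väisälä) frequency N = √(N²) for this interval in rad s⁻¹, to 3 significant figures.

0.0122 rad s⁻¹

Δρ = 998.094 − 997.606 = 0.488 kg m⁻³ over Δz = 136 − 104 = 32 m.
N² = (9.8/1000) × (0.488/32) = 1.4945 × 10⁻⁴ s⁻².
N = √(1.4945 × 10⁻⁴) = 0.012225 rad s⁻¹ ≈ 0.0122 rad s⁻¹.
A positive N² confirms static stability across the interval.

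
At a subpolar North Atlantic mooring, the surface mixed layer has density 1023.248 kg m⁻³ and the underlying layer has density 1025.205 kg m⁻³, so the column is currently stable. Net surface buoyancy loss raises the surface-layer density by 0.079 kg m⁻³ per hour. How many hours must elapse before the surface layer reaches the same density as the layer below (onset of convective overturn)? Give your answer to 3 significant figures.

Density deficit of the surface layer: 1025.205 − 1023.248 = 1.957 kg m⁻³.
Required change = 1.957 / 0.079 = 24.8 hours.

24.8 hours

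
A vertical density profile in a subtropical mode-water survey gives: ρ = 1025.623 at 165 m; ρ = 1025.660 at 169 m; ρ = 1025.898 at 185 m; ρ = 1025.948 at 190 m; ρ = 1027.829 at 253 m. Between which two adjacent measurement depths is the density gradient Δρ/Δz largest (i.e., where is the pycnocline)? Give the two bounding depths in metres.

Compute the density gradient over each adjacent pair:
  165–169 m: Δρ/Δz = 0.037/4 = 9.2 × 10⁻³ kg m⁻⁴
  169–185 m: Δρ/Δz = 0.238/16 = 0.015 kg m⁻⁴
  185–190 m: Δρ/Δz = 0.050/5 = 0.010 kg m⁻⁴
  190–253 m: Δρ/Δz = 1.881/63 = 0.030 kg m⁻⁴
The largest gradient is in the 190–253 m interval — the pycnocline.

190–253 m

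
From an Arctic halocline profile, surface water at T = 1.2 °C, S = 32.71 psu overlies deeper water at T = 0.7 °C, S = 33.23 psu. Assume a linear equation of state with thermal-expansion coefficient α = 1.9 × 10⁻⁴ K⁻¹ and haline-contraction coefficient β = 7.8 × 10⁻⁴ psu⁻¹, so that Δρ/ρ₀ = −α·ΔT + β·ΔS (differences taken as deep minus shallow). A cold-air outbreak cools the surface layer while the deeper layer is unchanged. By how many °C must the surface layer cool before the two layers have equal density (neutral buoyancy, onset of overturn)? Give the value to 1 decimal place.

2.6 °C

Neutral buoyancy requires Δρ = 0, i.e. −α(T_deep − T_surf′) + β(S_deep − S_surf) = 0.
T_surf′ = T_deep − (β/α)·ΔS = 0.7 − (7.8 × 10⁻⁴/1.9 × 10⁻⁴)·(+0.52) = -1.435 °C.
Cooling required: 1.2 − (-1.435) = 2.635 °C.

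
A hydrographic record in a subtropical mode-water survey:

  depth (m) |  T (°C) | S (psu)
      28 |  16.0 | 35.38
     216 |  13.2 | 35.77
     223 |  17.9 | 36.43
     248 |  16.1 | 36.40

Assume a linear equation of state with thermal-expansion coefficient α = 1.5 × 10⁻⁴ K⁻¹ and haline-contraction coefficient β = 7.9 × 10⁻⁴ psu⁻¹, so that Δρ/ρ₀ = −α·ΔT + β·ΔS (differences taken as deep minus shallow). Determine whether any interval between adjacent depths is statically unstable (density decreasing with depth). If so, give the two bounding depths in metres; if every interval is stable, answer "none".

Evaluate Δρ/ρ₀ = −αΔT + βΔS across each adjacent pair:
  28–216 m: −αΔT+βΔS = −(1.5 × 10⁻⁴)(-2.8)+(7.9 × 10⁻⁴)(+0.39) = 7.3 × 10⁻⁴ → stable
  216–223 m: −αΔT+βΔS = −(1.5 × 10⁻⁴)(+4.7)+(7.9 × 10⁻⁴)(+0.66) = -1.8 × 10⁻⁴ → UNSTABLE
  223–248 m: −αΔT+βΔS = −(1.5 × 10⁻⁴)(-1.8)+(7.9 × 10⁻⁴)(-0.03) = 2.5 × 10⁻⁴ → stable
The 216–223 m interval has Δρ < 0: lighter water underlies denser water.

216–223 m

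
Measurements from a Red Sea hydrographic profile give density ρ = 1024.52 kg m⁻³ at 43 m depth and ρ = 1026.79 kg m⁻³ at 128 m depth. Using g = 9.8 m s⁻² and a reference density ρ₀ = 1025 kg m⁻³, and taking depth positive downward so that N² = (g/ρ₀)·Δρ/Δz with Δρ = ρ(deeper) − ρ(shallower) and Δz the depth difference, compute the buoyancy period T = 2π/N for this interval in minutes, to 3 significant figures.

Δρ = 1026.79 − 1024.52 = 2.27 kg m⁻³ over Δz = 128 − 43 = 85 m.
N² = (9.8/1025) × (2.27/85) = 2.5533 × 10⁻⁴ s⁻².
N = √(2.5533 × 10⁻⁴) = 0.015979 rad s⁻¹, so T = 2π/N = 393.22 s = 6.5537 min ≈ 6.55 min.

6.55 min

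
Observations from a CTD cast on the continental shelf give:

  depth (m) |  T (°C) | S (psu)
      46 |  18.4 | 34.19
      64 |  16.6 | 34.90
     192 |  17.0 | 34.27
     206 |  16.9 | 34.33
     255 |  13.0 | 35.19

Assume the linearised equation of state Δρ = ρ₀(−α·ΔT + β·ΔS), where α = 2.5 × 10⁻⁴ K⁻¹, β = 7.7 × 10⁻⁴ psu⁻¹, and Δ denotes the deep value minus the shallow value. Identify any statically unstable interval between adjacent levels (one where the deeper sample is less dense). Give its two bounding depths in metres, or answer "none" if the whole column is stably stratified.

Evaluate Δρ/ρ₀ = −αΔT + βΔS across each adjacent pair:
  46–64 m: −αΔT+βΔS = −(2.5 × 10⁻⁴)(-1.8)+(7.7 × 10⁻⁴)(+0.71) = 1.0 × 10⁻³ → stable
  64–192 m: −αΔT+βΔS = −(2.5 × 10⁻⁴)(+0.4)+(7.7 × 10⁻⁴)(-0.63) = -5.9 × 10⁻⁴ → UNSTABLE
  192–206 m: −αΔT+βΔS = −(2.5 × 10⁻⁴)(-0.1)+(7.7 × 10⁻⁴)(+0.06) = 7.1 × 10⁻⁵ → stable
  206–255 m: −αΔT+βΔS = −(2.5 × 10⁻⁴)(-3.9)+(7.7 × 10⁻⁴)(+0.86) = 1.6 × 10⁻³ → stable
The 64–192 m interval has Δρ < 0: lighter water underlies denser water.

64–192 m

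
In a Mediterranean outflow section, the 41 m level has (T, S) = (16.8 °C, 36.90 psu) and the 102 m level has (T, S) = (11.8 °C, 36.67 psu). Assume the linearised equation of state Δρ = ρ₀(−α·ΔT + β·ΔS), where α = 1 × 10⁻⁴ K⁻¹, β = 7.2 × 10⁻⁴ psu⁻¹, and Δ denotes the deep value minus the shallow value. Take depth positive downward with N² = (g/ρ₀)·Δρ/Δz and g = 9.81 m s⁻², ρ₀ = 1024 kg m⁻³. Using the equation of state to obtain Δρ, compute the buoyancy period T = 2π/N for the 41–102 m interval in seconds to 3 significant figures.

ΔT = -5.0 K, ΔS = -0.23 psu (deep − shallow).
Δρ/ρ₀ = −αΔT + βΔS = 5.00 × 10⁻⁴ − 1.656 × 10⁻⁴ = 3.344 × 10⁻⁴, so Δρ ≈ 0.3424 kg m⁻³.
N² = (g/ρ₀)·Δρ/Δz = g·(Δρ/ρ₀)/Δz = 9.81 × 3.344 × 10⁻⁴ / 61 = 5.3778 × 10⁻⁵ s⁻².
N = √(5.3778 × 10⁻⁵) = 7.3333 × 10⁻³ rad s⁻¹ → T = 2π/N = 856.80 s ≈ 857 s.

857 s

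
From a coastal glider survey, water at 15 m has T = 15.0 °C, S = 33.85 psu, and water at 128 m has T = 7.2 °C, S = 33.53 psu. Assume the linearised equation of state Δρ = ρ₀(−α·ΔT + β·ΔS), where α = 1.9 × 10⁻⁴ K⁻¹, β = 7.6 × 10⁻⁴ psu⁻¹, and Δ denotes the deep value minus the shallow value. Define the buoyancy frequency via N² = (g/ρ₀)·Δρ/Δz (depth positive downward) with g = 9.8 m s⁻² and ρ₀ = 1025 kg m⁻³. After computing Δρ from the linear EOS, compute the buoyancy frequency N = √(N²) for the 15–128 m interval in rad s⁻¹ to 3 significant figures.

ΔT = -7.8 K, ΔS = -0.32 psu (deep − shallow).
Δρ/ρ₀ = −αΔT + βΔS = 1.482 × 10⁻³ − 2.432 × 10⁻⁴ = 1.2388 × 10⁻³, so Δρ ≈ 1.270 kg m⁻³.
N² = (g/ρ₀)·Δρ/Δz = g·(Δρ/ρ₀)/Δz = 9.8 × 1.2388 × 10⁻³ / 113 = 1.0744 × 10⁻⁴ s⁻².
N = √(1.0744 × 10⁻⁴) = 0.010365 rad s⁻¹ ≈ 0.0104 rad s⁻¹.

0.0104 rad s⁻¹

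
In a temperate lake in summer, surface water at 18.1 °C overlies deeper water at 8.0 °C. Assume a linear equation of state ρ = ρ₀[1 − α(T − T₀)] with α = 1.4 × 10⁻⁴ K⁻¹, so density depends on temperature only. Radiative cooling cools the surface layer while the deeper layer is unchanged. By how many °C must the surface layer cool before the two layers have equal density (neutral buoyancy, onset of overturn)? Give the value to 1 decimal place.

With temperature the only control, equal density requires T_surf′ = T_deep.
T_surf′ = 8.0 °C.
Cooling required: 18.1 − 8.0 = 10.1 °C.

10.1 °C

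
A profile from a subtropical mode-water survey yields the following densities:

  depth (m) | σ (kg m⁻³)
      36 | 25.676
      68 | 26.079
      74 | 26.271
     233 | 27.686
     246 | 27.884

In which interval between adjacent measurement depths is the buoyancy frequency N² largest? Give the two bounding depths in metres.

68–74 m

Compute the density gradient over each adjacent pair:
  36–68 m: Δρ/Δz = 0.403/32 = 0.013 kg m⁻⁴
  68–74 m: Δρ/Δz = 0.192/6 = 0.032 kg m⁻⁴
  74–233 m: Δρ/Δz = 1.415/159 = 8.9 × 10⁻³ kg m⁻⁴
  233–246 m: Δρ/Δz = 0.198/13 = 0.015 kg m⁻⁴
The largest gradient is in the 68–74 m interval — the pycnocline.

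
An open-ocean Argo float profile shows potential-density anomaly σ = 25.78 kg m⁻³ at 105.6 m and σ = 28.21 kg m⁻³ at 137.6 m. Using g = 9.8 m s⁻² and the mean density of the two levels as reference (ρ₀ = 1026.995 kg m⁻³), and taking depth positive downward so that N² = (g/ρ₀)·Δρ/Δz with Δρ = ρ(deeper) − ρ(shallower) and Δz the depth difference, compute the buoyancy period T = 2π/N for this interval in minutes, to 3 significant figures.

3.89 min

Δρ = 1028.21 − 1025.78 = 2.43 kg m⁻³ over Δz = 137.6 − 105.6 = 32 m.
N² = (9.8/1026.995) × (2.43/32) = 7.2463 × 10⁻⁴ s⁻².
N = √(7.2463 × 10⁻⁴) = 0.026919 rad s⁻¹, so T = 2π/N = 233.41 s = 3.8902 min ≈ 3.89 min.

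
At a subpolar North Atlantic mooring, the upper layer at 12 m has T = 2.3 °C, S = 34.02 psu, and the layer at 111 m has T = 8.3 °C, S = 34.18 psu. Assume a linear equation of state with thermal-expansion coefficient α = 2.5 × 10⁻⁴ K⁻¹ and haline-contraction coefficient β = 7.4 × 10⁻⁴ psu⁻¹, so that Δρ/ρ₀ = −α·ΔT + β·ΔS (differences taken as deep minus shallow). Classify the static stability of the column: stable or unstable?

unstable

ΔT = 8.3 − 2.3 = +6.0 K and ΔS = 34.18 − 34.02 = +0.16 psu (deep − shallow).
−αΔT = -1.50 × 10⁻³; βΔS = 1.184 × 10⁻⁴; sum Δρ/ρ₀ = -1.3816 × 10⁻³.
Δρ/ρ₀ < 0, so Δρ < 0: deeper water is lighter → statically unstable; the column would overturn.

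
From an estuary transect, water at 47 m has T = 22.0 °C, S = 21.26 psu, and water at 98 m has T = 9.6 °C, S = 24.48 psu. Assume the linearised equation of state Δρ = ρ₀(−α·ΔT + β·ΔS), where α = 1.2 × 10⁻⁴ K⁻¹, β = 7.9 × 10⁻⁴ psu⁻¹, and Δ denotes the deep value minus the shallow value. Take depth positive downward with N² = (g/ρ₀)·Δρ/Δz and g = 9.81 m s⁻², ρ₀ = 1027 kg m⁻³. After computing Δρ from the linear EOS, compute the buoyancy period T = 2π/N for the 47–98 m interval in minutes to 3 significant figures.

3.76 min

ΔT = -12.4 K, ΔS = +3.22 psu (deep − shallow).
Δρ/ρ₀ = −αΔT + βΔS = 1.488 × 10⁻³ + 2.5438 × 10⁻³ = 4.0318 × 10⁻³, so Δρ ≈ 4.141 kg m⁻³.
N² = (g/ρ₀)·Δρ/Δz = g·(Δρ/ρ₀)/Δz = 9.81 × 4.0318 × 10⁻³ / 51 = 7.7553 × 10⁻⁴ s⁻².
N = √(7.7553 × 10⁻⁴) = 0.027848 rad s⁻¹ → T = 2π/N = 225.62 s = 3.7603 min ≈ 3.76 min.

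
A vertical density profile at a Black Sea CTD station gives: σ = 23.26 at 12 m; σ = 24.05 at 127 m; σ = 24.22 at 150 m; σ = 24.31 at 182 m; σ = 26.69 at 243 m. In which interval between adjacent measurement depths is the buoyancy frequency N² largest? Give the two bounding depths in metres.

Compute the density gradient over each adjacent pair:
  12–127 m: Δρ/Δz = 0.79/115 = 6.9 × 10⁻³ kg m⁻⁴
  127–150 m: Δρ/Δz = 0.17/23 = 7.4 × 10⁻³ kg m⁻⁴
  150–182 m: Δρ/Δz = 0.09/32 = 2.8 × 10⁻³ kg m⁻⁴
  182–243 m: Δρ/Δz = 2.38/61 = 0.039 kg m⁻⁴
The largest gradient is in the 182–243 m interval — the pycnocline.

182–243 m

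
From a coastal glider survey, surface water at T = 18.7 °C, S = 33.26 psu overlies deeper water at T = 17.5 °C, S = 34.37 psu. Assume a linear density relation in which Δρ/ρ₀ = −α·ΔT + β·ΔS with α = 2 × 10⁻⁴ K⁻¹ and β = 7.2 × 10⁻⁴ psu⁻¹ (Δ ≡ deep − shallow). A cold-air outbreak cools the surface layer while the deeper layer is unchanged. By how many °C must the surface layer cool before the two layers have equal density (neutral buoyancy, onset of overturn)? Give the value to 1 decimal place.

Neutral buoyancy requires Δρ = 0, i.e. −α(T_deep − T_surf′) + β(S_deep − S_surf) = 0.
T_surf′ = T_deep − (β/α)·ΔS = 17.5 − (7.2 × 10⁻⁴/2 × 10⁻⁴)·(+1.11) = 13.504 °C.
Cooling required: 18.7 − (13.504) = 5.196 °C.

5.2 °C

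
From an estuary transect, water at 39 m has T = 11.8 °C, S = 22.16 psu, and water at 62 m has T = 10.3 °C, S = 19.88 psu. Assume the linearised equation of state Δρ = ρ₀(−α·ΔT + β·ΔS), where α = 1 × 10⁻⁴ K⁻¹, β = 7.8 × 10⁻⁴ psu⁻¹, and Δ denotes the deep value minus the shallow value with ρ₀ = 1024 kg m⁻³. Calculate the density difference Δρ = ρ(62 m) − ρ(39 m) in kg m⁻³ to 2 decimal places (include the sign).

-1.67 kg m⁻³

ΔT = -1.5 K, ΔS = -2.28 psu (deep − shallow).
Δρ/ρ₀ = −(1 × 10⁻⁴)(-1.5) + (7.8 × 10⁻⁴)(-2.28) = -1.6284 × 10⁻³.
Δρ = 1024 × (-1.6284 × 10⁻³) = -1.67 kg m⁻³.
Negative Δρ: lighter below, statically unstable.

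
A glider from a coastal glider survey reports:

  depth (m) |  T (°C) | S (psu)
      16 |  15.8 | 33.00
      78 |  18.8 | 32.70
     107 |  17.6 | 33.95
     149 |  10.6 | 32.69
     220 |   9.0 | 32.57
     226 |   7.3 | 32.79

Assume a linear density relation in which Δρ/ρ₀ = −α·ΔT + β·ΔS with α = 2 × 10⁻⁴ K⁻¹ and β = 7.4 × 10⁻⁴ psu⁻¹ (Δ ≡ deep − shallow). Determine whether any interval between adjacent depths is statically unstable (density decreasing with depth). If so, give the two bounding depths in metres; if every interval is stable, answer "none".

16–78 m

Evaluate Δρ/ρ₀ = −αΔT + βΔS across each adjacent pair:
  16–78 m: −αΔT+βΔS = −(2 × 10⁻⁴)(+3.0)+(7.4 × 10⁻⁴)(-0.30) = -8.2 × 10⁻⁴ → UNSTABLE
  78–107 m: −αΔT+βΔS = −(2 × 10⁻⁴)(-1.2)+(7.4 × 10⁻⁴)(+1.25) = 1.2 × 10⁻³ → stable
  107–149 m: −αΔT+βΔS = −(2 × 10⁻⁴)(-7.0)+(7.4 × 10⁻⁴)(-1.26) = 4.7 × 10⁻⁴ → stable
  149–220 m: −αΔT+βΔS = −(2 × 10⁻⁴)(-1.6)+(7.4 × 10⁻⁴)(-0.12) = 2.3 × 10⁻⁴ → stable
  220–226 m: −αΔT+βΔS = −(2 × 10⁻⁴)(-1.7)+(7.4 × 10⁻⁴)(+0.22) = 5.0 × 10⁻⁴ → stable
The 16–78 m interval has Δρ < 0: lighter water underlies denser water.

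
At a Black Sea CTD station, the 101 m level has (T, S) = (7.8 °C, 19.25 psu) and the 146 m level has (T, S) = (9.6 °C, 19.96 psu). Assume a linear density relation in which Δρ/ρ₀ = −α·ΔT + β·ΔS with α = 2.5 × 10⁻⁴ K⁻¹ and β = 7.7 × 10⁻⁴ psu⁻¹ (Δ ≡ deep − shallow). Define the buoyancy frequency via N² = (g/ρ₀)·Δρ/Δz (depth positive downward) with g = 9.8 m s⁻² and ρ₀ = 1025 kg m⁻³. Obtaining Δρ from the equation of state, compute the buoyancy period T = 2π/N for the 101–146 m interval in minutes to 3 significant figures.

ΔT = +1.8 K, ΔS = +0.71 psu (deep − shallow).
Δρ/ρ₀ = −αΔT + βΔS = -4.50 × 10⁻⁴ + 5.467 × 10⁻⁴ = 9.67 × 10⁻⁵, so Δρ ≈ 0.09912 kg m⁻³.
N² = (g/ρ₀)·Δρ/Δz = g·(Δρ/ρ₀)/Δz = 9.8 × 9.67 × 10⁻⁵ / 45 = 2.1059 × 10⁻⁵ s⁻².
N = √(2.1059 × 10⁻⁵) = 4.5890 × 10⁻³ rad s⁻¹ → T = 2π/N = 1.3692 × 10³ s = 22.820 min ≈ 22.8 min.

22.8 min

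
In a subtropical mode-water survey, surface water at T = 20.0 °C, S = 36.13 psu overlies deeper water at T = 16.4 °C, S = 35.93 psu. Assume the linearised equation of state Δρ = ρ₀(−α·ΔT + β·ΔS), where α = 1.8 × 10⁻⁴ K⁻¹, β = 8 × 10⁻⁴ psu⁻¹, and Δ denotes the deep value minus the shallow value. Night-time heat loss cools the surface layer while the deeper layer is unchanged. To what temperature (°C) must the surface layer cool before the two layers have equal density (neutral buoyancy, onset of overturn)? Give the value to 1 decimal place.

17.3 °C

Neutral buoyancy requires Δρ = 0, i.e. −α(T_deep − T_surf′) + β(S_deep − S_surf) = 0.
T_surf′ = T_deep − (β/α)·ΔS = 16.4 − (8 × 10⁻⁴/1.8 × 10⁻⁴)·(-0.20) = 17.289 °C.
Cooling required: 20.0 − (17.289) = 2.711 °C.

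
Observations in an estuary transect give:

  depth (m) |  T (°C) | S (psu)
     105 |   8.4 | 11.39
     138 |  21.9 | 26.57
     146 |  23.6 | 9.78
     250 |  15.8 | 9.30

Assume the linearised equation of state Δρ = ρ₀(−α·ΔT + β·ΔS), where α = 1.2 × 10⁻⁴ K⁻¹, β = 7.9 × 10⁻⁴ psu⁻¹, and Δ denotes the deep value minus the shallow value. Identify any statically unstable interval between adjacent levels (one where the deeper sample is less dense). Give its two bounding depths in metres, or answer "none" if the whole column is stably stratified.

138–146 m

Evaluate Δρ/ρ₀ = −αΔT + βΔS across each adjacent pair:
  105–138 m: −αΔT+βΔS = −(1.2 × 10⁻⁴)(+13.5)+(7.9 × 10⁻⁴)(+15.18) = 0.010 → stable
  138–146 m: −αΔT+βΔS = −(1.2 × 10⁻⁴)(+1.7)+(7.9 × 10⁻⁴)(-16.79) = -0.013 → UNSTABLE
  146–250 m: −αΔT+βΔS = −(1.2 × 10⁻⁴)(-7.8)+(7.9 × 10⁻⁴)(-0.48) = 5.6 × 10⁻⁴ → stable
The 138–146 m interval has Δρ < 0: lighter water underlies denser water.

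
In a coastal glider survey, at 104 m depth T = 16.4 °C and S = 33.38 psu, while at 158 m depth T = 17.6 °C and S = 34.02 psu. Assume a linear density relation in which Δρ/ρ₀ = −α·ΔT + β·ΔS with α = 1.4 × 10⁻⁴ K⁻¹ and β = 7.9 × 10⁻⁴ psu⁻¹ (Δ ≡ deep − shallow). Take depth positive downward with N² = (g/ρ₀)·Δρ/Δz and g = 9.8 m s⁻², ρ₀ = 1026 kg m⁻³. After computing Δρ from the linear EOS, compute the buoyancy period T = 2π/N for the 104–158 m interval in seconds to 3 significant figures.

ΔT = +1.2 K, ΔS = +0.64 psu (deep − shallow).
Δρ/ρ₀ = −αΔT + βΔS = -1.68 × 10⁻⁴ + 5.056 × 10⁻⁴ = 3.376 × 10⁻⁴, so Δρ ≈ 0.3464 kg m⁻³.
N² = (g/ρ₀)·Δρ/Δz = g·(Δρ/ρ₀)/Δz = 9.8 × 3.376 × 10⁻⁴ / 54 = 6.1268 × 10⁻⁵ s⁻².
N = √(6.1268 × 10⁻⁵) = 7.8274 × 10⁻³ rad s⁻¹ → T = 2π/N = 802.72 s ≈ 803 s.

803 s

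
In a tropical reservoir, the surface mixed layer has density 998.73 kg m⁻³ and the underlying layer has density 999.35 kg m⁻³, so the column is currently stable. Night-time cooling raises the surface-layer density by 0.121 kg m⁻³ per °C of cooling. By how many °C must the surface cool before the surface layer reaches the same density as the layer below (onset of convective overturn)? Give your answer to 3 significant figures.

Density deficit of the surface layer: 999.35 − 998.73 = 0.62 kg m⁻³.
Required change = 0.62 / 0.121 = 5.12 °C.

5.12 °C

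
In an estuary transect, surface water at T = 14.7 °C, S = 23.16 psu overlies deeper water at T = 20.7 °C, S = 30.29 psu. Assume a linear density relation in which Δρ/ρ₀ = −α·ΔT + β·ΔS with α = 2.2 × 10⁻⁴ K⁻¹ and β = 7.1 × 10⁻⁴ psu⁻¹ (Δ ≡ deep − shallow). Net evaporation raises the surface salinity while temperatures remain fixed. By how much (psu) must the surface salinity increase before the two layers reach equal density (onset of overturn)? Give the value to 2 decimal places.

5.27 psu

Neutral buoyancy requires −α(T_deep − T_surf) + β(S_deep − S_surf′) = 0.
S_surf′ = S_deep − (α/β)·ΔT = 30.29 − (2.2 × 10⁻⁴/7.1 × 10⁻⁴)·(+6.0) = 28.4308 psu.
Increase required: 28.4308 − 23.16 = 5.2708 psu.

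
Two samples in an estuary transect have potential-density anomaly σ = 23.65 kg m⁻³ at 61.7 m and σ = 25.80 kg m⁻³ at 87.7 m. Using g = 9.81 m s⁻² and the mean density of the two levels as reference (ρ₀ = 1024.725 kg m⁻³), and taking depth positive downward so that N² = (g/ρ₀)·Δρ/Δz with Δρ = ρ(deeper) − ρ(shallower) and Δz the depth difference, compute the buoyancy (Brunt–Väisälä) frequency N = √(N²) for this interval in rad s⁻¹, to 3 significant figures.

0.0281 rad s⁻¹

Δρ = 1025.80 − 1023.65 = 2.15 kg m⁻³ over Δz = 87.7 − 61.7 = 26 m.
N² = (9.81/1024.725) × (2.15/26) = 7.9164 × 10⁻⁴ s⁻².
N = √(7.9164 × 10⁻⁴) = 0.028136 rad s⁻¹ ≈ 0.0281 rad s⁻¹.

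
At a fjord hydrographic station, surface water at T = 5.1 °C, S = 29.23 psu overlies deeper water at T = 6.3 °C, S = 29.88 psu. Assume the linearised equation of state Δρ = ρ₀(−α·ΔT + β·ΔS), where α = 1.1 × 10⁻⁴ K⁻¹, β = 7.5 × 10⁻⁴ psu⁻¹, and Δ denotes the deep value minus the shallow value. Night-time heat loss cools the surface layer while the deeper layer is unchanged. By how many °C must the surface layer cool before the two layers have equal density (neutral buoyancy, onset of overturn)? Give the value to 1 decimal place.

3.2 °C

Neutral buoyancy requires Δρ = 0, i.e. −α(T_deep − T_surf′) + β(S_deep − S_surf) = 0.
T_surf′ = T_deep − (β/α)·ΔS = 6.3 − (7.5 × 10⁻⁴/1.1 × 10⁻⁴)·(+0.65) = 1.868 °C.
Cooling required: 5.1 − (1.868) = 3.232 °C.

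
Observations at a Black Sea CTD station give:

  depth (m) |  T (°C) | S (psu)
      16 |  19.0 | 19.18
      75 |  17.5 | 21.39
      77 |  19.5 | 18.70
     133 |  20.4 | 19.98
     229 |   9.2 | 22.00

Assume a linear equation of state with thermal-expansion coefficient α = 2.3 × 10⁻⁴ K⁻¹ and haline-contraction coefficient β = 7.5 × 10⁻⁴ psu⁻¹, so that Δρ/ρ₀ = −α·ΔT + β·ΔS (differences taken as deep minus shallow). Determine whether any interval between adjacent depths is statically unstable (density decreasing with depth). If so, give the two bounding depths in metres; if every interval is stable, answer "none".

75–77 m

Evaluate Δρ/ρ₀ = −αΔT + βΔS across each adjacent pair:
  16–75 m: −αΔT+βΔS = −(2.3 × 10⁻⁴)(-1.5)+(7.5 × 10⁻⁴)(+2.21) = 2.0 × 10⁻³ → stable
  75–77 m: −αΔT+βΔS = −(2.3 × 10⁻⁴)(+2.0)+(7.5 × 10⁻⁴)(-2.69) = -2.5 × 10⁻³ → UNSTABLE
  77–133 m: −αΔT+βΔS = −(2.3 × 10⁻⁴)(+0.9)+(7.5 × 10⁻⁴)(+1.28) = 7.5 × 10⁻⁴ → stable
  133–229 m: −αΔT+βΔS = −(2.3 × 10⁻⁴)(-11.2)+(7.5 × 10⁻⁴)(+2.02) = 4.1 × 10⁻³ → stable
The 75–77 m interval has Δρ < 0: lighter water underlies denser water.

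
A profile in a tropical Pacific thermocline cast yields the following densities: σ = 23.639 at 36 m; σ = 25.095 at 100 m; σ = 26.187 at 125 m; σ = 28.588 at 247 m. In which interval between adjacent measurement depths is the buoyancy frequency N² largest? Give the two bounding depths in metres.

100–125 m

Compute the density gradient over each adjacent pair:
  36–100 m: Δρ/Δz = 1.456/64 = 0.023 kg m⁻⁴
  100–125 m: Δρ/Δz = 1.092/25 = 0.044 kg m⁻⁴
  125–247 m: Δρ/Δz = 2.401/122 = 0.020 kg m⁻⁴
The largest gradient is in the 100–125 m interval — the pycnocline.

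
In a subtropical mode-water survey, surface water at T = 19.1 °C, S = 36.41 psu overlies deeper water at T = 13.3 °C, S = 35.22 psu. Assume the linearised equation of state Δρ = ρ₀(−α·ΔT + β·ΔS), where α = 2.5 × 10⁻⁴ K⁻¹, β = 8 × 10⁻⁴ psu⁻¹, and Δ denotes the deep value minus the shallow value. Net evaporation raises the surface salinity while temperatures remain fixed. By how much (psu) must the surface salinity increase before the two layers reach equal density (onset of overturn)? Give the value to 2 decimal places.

Neutral buoyancy requires −α(T_deep − T_surf) + β(S_deep − S_surf′) = 0.
S_surf′ = S_deep − (α/β)·ΔT = 35.22 − (2.5 × 10⁻⁴/8 × 10⁻⁴)·(-5.8) = 37.0325 psu.
Increase required: 37.0325 − 36.41 = 0.6225 psu.

0.62 psu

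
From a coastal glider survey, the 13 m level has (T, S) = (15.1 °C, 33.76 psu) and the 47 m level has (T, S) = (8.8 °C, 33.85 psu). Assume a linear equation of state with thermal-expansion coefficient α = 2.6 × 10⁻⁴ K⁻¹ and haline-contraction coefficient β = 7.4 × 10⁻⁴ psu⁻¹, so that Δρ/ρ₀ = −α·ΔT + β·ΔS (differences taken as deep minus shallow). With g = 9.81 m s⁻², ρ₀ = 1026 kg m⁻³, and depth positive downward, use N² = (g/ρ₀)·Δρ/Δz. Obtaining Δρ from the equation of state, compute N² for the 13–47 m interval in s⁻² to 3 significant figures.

4.92 × 10⁻⁴ s⁻²

ΔT = -6.3 K, ΔS = +0.09 psu (deep − shallow).
Δρ/ρ₀ = −αΔT + βΔS = 1.638 × 10⁻³ + 6.66 × 10⁻⁵ = 1.7046 × 10⁻³, so Δρ ≈ 1.749 kg m⁻³.
N² = (g/ρ₀)·Δρ/Δz = g·(Δρ/ρ₀)/Δz = 9.81 × 1.7046 × 10⁻³ / 34 = 4.9183 × 10⁻⁴ s⁻² ≈ 4.92 × 10⁻⁴ s⁻².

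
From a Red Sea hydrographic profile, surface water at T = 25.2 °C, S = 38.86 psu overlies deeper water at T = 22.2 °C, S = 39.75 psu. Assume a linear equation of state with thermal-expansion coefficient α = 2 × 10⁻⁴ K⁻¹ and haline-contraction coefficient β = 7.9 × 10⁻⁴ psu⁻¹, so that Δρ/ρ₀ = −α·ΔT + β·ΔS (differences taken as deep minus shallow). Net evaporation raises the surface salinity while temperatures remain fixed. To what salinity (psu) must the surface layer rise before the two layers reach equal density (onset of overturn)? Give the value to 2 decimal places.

40.51 psu

Neutral buoyancy requires −α(T_deep − T_surf) + β(S_deep − S_surf′) = 0.
S_surf′ = S_deep − (α/β)·ΔT = 39.75 − (2 × 10⁻⁴/7.9 × 10⁻⁴)·(-3.0) = 40.5095 psu.
Increase required: 40.5095 − 38.86 = 1.6495 psu.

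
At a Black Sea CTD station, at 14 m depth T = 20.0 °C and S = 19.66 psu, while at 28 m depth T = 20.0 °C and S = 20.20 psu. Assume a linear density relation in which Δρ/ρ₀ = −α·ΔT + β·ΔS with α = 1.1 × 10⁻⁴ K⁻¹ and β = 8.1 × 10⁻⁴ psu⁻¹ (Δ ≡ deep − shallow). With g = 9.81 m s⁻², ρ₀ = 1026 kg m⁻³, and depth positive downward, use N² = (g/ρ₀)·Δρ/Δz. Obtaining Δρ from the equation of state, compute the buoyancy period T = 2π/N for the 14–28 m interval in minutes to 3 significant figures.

ΔT = +0.0 K, ΔS = +0.54 psu (deep − shallow).
Δρ/ρ₀ = −αΔT + βΔS = 0 + 4.374 × 10⁻⁴ = 4.374 × 10⁻⁴, so Δρ ≈ 0.4488 kg m⁻³.
N² = (g/ρ₀)·Δρ/Δz = g·(Δρ/ρ₀)/Δz = 9.81 × 4.374 × 10⁻⁴ / 14 = 3.0649 × 10⁻⁴ s⁻².
N = √(3.0649 × 10⁻⁴) = 0.017507 rad s⁻¹ → T = 2π/N = 358.90 s = 5.9817 min ≈ 5.98 min.

5.98 min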